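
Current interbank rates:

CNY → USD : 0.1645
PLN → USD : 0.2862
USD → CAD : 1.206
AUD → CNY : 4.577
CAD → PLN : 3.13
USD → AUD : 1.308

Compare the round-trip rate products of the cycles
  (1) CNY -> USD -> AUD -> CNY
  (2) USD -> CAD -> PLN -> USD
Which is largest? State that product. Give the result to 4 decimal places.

(1) 0.1645 × 1.308 × 4.577 = 0.98481
(2) 1.206 × 3.13 × 0.2862 = 1.08034
Highest is cycle (2) at 1.0803 (>1, arbitrage).

1.0803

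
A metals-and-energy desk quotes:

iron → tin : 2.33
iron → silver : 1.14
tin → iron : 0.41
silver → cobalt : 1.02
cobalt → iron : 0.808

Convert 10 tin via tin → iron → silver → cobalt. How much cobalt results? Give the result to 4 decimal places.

10 tin × 0.41 = 4.1 iron
4.1 iron × 1.14 = 4.674 silver
4.674 silver × 1.02 = 4.76748 cobalt

4.7675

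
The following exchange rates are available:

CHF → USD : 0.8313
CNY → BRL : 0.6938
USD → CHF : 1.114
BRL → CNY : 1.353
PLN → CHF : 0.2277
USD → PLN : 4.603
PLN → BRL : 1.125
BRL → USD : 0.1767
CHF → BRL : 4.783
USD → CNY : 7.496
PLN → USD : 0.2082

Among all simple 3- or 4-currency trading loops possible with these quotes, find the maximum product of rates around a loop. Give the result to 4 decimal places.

0.9415

CHF→BRL→USD→CHF: 4.783 × 0.1767 × 1.114 = 0.94150
CNY→BRL→USD→CNY: 0.6938 × 0.1767 × 7.496 = 0.91897
BRL→USD→PLN→BRL: 0.1767 × 4.603 × 1.125 = 0.91502
CHF→BRL→USD→PLN→CHF: 4.783 × 0.1767 × 4.603 × 0.2277 = 0.88581
CHF→USD→PLN→CHF: 0.8313 × 4.603 × 0.2277 = 0.87129
Maximum is CHF→BRL→USD→CHF at 0.9415; no arbitrage — every cycle loses value.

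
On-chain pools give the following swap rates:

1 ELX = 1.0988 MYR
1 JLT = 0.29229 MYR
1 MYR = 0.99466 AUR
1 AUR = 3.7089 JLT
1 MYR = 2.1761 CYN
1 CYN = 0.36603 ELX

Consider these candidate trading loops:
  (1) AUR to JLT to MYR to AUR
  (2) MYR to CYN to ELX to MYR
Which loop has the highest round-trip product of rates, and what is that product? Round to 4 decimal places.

1.0783

(1) 3.7089 × 0.29229 × 0.99466 = 1.07829
(2) 2.1761 × 0.36603 × 1.0988 = 0.87521
Highest is cycle (1) at 1.0783 (>1, arbitrage).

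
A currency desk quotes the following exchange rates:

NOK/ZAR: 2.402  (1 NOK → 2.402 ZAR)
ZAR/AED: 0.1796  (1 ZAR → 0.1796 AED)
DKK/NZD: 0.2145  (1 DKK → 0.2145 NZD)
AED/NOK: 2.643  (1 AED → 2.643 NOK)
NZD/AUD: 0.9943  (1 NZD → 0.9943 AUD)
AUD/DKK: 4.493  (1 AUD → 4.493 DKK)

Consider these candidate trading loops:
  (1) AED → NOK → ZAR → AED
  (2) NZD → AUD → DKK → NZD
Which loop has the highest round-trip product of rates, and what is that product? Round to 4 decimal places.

1.1402

(1) 2.643 × 2.402 × 0.1796 = 1.14019
(2) 0.9943 × 4.493 × 0.2145 = 0.95826
Highest is cycle (1) at 1.1402 (>1, arbitrage).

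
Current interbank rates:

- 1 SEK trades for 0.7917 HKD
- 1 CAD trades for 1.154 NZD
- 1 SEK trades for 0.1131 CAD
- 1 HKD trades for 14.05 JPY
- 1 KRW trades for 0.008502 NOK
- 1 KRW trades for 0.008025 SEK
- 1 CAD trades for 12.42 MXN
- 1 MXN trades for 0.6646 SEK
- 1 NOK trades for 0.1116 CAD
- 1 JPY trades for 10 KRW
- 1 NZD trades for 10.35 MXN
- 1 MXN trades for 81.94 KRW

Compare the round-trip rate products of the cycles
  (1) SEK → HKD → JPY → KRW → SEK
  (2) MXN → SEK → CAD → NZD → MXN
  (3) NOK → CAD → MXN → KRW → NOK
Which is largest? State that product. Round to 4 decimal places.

0.9656

(1) 0.7917 × 14.05 × 10 × 0.008025 = 0.89265
(2) 0.6646 × 0.1131 × 1.154 × 10.35 = 0.89778
(3) 0.1116 × 12.42 × 81.94 × 0.008502 = 0.96561
Highest is cycle (3) at 0.9656 (≤1, no arbitrage).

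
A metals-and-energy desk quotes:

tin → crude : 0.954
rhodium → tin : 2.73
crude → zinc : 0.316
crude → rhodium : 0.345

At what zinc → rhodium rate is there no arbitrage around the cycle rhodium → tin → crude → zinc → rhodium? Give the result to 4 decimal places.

Known legs of the cycle: 2.73 × 0.954 × 0.316 = 0.82299672
For no arbitrage the full-cycle product must be 1, so the missing rate is 1 / 0.82299672 ≈ 1.215072.

1.2151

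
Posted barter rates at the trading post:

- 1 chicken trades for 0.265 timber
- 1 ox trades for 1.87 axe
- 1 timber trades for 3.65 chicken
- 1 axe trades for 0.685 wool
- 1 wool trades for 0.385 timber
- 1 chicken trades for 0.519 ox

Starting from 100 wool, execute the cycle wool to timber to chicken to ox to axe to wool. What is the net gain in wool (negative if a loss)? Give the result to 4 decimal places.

100 wool × 0.385 = 38.5 timber
38.5 timber × 3.65 = 140.525 chicken
140.525 chicken × 0.519 = 72.932475 ox
72.932475 ox × 1.87 = 136.38372825 axe
136.38372825 axe × 0.685 = 93.42285385125 wool
Net change: 93.42285385125 − 100 = -6.57714614875 wool

-6.5771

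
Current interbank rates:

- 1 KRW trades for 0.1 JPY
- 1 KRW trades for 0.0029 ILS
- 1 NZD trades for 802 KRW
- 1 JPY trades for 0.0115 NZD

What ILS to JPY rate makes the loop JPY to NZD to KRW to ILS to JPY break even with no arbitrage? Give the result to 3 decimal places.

37.388

Known legs of the cycle: 0.0115 × 802 × 0.0029 = 0.0267467
For no arbitrage the full-cycle product must be 1, so the missing rate is 1 / 0.0267467 ≈ 37.38779.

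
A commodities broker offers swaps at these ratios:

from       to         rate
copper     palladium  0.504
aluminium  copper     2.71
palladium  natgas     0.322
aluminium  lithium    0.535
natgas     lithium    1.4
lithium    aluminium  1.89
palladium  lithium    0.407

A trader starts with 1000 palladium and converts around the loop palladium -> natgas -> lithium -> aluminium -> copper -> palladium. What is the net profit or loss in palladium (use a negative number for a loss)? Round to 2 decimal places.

1000 palladium × 0.322 = 322 natgas
322 natgas × 1.4 = 450.8 lithium
450.8 lithium × 1.89 = 852.012 aluminium
852.012 aluminium × 2.71 = 2308.95252 copper
2308.95252 copper × 0.504 = 1163.71207008 palladium
Net change: 1163.71207008 − 1000 = 163.71207008 palladium

163.71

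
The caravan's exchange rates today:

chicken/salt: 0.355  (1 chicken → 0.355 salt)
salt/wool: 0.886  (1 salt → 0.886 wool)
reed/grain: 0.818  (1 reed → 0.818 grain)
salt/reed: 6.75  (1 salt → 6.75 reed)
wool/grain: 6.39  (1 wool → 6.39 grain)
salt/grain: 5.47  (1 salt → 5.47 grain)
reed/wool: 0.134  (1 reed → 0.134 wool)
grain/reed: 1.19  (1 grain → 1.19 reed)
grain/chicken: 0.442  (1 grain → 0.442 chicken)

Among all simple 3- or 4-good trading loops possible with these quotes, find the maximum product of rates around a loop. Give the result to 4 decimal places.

1.0189

grain→reed→wool→grain: 1.19 × 0.134 × 6.39 = 1.01895
chicken→salt→wool→grain→chicken: 0.355 × 0.886 × 6.39 × 0.442 = 0.88835
chicken→salt→reed→grain→chicken: 0.355 × 6.75 × 0.818 × 0.442 = 0.86638
chicken→salt→grain→chicken: 0.355 × 5.47 × 0.442 = 0.85830
Maximum is grain→reed→wool→grain at 1.0189; arbitrage exists.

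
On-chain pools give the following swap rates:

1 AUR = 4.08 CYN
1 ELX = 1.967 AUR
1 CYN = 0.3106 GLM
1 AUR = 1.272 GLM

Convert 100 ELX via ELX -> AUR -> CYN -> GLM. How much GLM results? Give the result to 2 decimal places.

100 ELX × 1.967 = 196.7 AUR
196.7 AUR × 4.08 = 802.536 CYN
802.536 CYN × 0.3106 = 249.2676816 GLM

249.27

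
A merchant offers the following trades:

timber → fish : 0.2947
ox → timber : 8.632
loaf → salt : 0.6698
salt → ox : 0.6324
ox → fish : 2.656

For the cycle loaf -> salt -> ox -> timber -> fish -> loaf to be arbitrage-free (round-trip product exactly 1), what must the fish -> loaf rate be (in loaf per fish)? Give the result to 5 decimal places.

0.92805

Known legs of the cycle: 0.6698 × 0.6324 × 8.632 × 0.2947 = 1.077528019084608
For no arbitrage the full-cycle product must be 1, so the missing rate is 1 / 1.077528019084608 ≈ 0.9280501.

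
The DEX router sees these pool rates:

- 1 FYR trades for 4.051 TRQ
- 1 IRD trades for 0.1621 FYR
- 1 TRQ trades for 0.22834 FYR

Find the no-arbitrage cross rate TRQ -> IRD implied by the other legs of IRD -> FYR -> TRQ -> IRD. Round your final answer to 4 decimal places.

1.5228

Known legs of the cycle: 0.1621 × 4.051 = 0.6566671
For no arbitrage the full-cycle product must be 1, so the missing rate is 1 / 0.6566671 ≈ 1.522842.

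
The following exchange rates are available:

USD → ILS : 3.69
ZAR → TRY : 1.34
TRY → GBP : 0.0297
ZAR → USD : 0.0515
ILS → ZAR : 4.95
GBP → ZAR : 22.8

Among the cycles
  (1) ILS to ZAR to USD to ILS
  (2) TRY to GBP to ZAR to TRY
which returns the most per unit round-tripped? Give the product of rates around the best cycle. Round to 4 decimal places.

(1) 4.95 × 0.0515 × 3.69 = 0.94067
(2) 0.0297 × 22.8 × 1.34 = 0.90739
Highest is cycle (1) at 0.9407 (≤1, no arbitrage).

0.9407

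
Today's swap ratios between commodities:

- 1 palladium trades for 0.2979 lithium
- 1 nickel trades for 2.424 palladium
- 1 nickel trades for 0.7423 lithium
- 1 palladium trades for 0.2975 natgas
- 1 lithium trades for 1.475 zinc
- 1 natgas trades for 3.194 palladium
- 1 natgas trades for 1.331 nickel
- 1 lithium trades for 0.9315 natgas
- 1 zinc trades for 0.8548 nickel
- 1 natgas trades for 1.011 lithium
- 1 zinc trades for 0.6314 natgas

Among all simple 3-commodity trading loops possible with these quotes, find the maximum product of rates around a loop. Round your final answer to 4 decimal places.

0.9598

natgas→nickel→palladium→natgas: 1.331 × 2.424 × 0.2975 = 0.95984
natgas→lithium→zinc→natgas: 1.011 × 1.475 × 0.6314 = 0.94156
nickel→lithium→zinc→nickel: 0.7423 × 1.475 × 0.8548 = 0.93591
natgas→nickel→lithium→natgas: 1.331 × 0.7423 × 0.9315 = 0.92032
natgas→palladium→lithium→natgas: 3.194 × 0.2979 × 0.9315 = 0.88632
Maximum is natgas→nickel→palladium→natgas at 0.9598; no arbitrage — every cycle loses value.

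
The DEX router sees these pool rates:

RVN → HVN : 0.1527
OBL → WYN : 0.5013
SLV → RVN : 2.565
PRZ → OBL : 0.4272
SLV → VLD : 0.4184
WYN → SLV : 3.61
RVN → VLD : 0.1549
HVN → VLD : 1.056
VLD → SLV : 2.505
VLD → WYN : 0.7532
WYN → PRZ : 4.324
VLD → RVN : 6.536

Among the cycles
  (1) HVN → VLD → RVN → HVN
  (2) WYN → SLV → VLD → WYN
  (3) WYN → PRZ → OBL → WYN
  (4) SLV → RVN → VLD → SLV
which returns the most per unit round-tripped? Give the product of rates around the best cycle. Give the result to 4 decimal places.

(1) 1.056 × 6.536 × 0.1527 = 1.05394
(2) 3.61 × 0.4184 × 0.7532 = 1.13765
(3) 4.324 × 0.4272 × 0.5013 = 0.92601
(4) 2.565 × 0.1549 × 2.505 = 0.99528
Highest is cycle (2) at 1.1377 (>1, arbitrage).

1.1377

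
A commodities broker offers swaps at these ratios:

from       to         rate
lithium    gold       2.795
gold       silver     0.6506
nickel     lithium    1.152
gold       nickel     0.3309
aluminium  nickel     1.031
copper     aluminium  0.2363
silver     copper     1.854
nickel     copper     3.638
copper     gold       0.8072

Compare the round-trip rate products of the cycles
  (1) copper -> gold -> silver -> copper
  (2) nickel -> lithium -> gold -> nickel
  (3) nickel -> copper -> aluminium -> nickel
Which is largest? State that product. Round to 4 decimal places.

1.0654

(1) 0.8072 × 0.6506 × 1.854 = 0.97365
(2) 1.152 × 2.795 × 0.3309 = 1.06545
(3) 3.638 × 0.2363 × 1.031 = 0.88631
Highest is cycle (2) at 1.0654 (>1, arbitrage).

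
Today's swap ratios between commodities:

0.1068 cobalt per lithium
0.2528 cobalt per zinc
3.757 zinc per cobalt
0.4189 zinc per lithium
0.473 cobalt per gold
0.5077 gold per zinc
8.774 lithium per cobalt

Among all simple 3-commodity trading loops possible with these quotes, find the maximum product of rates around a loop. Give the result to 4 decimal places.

0.9291

cobalt→lithium→zinc→cobalt: 8.774 × 0.4189 × 0.2528 = 0.92915
cobalt→zinc→gold→cobalt: 3.757 × 0.5077 × 0.473 = 0.90221
Maximum is cobalt→lithium→zinc→cobalt at 0.9291; no arbitrage — every cycle loses value.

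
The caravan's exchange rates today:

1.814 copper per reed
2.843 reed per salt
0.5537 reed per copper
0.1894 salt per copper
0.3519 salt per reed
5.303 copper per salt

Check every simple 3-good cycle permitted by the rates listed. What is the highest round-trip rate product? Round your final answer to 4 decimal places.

reed→salt→copper→reed: 0.3519 × 5.303 × 0.5537 = 1.03327
reed→copper→salt→reed: 1.814 × 0.1894 × 2.843 = 0.97677
Maximum is reed→salt→copper→reed at 1.0333; arbitrage exists.

1.0333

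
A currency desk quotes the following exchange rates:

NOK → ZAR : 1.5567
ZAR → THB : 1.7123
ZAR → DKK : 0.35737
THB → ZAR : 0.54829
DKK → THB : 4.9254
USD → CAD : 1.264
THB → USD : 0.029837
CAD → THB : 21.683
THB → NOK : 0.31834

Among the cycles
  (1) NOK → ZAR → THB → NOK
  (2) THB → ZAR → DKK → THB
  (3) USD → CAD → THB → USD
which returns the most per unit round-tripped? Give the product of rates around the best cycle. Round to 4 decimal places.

(1) 1.5567 × 1.7123 × 0.31834 = 0.84855
(2) 0.54829 × 0.35737 × 4.9254 = 0.96509
(3) 1.264 × 21.683 × 0.029837 = 0.81775
Highest is cycle (2) at 0.9651 (≤1, no arbitrage).

0.9651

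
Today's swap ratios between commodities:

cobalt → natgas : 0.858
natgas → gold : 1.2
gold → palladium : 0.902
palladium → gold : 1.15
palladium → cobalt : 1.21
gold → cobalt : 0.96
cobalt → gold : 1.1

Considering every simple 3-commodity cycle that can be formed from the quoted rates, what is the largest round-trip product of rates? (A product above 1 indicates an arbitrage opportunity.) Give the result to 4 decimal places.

cobalt→gold→palladium→cobalt: 1.1 × 0.902 × 1.21 = 1.20056
cobalt→natgas→gold→cobalt: 0.858 × 1.2 × 0.96 = 0.98842
Maximum is cobalt→gold→palladium→cobalt at 1.2006; arbitrage exists.

1.2006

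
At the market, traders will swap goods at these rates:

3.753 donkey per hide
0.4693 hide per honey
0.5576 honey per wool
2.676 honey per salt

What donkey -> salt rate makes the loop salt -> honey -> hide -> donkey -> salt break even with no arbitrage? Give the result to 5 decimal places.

Known legs of the cycle: 2.676 × 0.4693 × 3.753 = 4.7131930404
For no arbitrage the full-cycle product must be 1, so the missing rate is 1 / 4.7131930404 ≈ 0.2121704.

0.21217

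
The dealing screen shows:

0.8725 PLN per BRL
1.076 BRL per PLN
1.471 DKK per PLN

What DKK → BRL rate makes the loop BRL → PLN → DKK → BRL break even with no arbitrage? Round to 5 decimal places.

Known legs of the cycle: 0.8725 × 1.471 = 1.2834475
For no arbitrage the full-cycle product must be 1, so the missing rate is 1 / 1.2834475 ≈ 0.7791515.

0.77915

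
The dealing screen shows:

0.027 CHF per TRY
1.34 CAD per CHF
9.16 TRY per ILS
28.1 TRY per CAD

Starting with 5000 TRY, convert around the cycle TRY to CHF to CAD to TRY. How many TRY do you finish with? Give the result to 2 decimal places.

5083.29

5000 TRY × 0.027 = 135 CHF
135 CHF × 1.34 = 180.9 CAD
180.9 CAD × 28.1 = 5083.29 TRY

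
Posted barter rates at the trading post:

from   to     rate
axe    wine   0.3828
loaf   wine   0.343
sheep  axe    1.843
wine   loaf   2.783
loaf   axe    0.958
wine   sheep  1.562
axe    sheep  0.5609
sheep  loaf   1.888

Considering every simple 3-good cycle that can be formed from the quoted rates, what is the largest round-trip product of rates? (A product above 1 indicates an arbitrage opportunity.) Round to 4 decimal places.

1.1020

wine→sheep→axe→wine: 1.562 × 1.843 × 0.3828 = 1.10199
wine→loaf→axe→wine: 2.783 × 0.958 × 0.3828 = 1.02059
sheep→loaf→axe→sheep: 1.888 × 0.958 × 0.5609 = 1.01450
wine→sheep→loaf→wine: 1.562 × 1.888 × 0.343 = 1.01153
Maximum is wine→sheep→axe→wine at 1.1020; arbitrage exists.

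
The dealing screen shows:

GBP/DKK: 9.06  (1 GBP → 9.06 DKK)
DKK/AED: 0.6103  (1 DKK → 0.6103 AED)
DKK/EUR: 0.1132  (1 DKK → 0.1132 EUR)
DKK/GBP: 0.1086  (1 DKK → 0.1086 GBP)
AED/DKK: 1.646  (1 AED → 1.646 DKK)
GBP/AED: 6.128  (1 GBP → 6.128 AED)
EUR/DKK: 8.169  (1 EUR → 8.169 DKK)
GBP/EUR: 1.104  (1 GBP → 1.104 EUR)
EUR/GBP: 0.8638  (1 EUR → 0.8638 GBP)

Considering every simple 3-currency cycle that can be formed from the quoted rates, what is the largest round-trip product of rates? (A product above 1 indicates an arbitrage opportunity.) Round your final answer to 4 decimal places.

1.0954

AED→DKK→GBP→AED: 1.646 × 0.1086 × 6.128 = 1.09541
EUR→DKK→GBP→EUR: 8.169 × 0.1086 × 1.104 = 0.97942
EUR→GBP→DKK→EUR: 0.8638 × 9.06 × 0.1132 = 0.88591
Maximum is AED→DKK→GBP→AED at 1.0954; arbitrage exists.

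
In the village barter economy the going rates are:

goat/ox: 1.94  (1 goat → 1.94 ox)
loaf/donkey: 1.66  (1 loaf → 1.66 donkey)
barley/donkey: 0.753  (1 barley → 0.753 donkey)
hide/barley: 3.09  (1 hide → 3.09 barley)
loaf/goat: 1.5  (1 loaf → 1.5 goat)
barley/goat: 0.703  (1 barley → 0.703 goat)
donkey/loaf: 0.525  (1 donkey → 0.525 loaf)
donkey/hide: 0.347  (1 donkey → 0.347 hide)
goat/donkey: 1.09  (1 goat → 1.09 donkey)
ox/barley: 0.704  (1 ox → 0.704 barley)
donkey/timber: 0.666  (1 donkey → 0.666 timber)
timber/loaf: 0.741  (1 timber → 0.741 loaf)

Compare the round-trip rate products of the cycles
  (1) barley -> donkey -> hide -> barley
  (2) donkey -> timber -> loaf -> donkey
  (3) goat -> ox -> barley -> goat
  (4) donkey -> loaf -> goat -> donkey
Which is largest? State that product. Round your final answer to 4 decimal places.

(1) 0.753 × 0.347 × 3.09 = 0.80739
(2) 0.666 × 0.741 × 1.66 = 0.81922
(3) 1.94 × 0.704 × 0.703 = 0.96013
(4) 0.525 × 1.5 × 1.09 = 0.85838
Highest is cycle (3) at 0.9601 (≤1, no arbitrage).

0.9601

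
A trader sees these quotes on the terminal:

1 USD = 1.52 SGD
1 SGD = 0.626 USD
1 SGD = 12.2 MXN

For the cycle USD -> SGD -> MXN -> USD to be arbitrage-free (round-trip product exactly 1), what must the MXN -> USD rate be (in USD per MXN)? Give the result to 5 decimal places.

Known legs of the cycle: 1.52 × 12.2 = 18.544
For no arbitrage the full-cycle product must be 1, so the missing rate is 1 / 18.544 ≈ 0.0539258.

0.05393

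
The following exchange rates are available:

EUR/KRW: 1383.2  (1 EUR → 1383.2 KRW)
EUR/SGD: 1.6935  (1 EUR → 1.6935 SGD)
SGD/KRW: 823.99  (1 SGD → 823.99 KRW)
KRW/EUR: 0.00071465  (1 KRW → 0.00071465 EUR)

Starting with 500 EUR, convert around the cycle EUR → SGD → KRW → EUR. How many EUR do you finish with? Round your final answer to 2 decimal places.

500 EUR × 1.6935 = 846.75 SGD
846.75 SGD × 823.99 = 697713.5325 KRW
697713.5325 KRW × 0.00071465 = 498.620976001125 EUR

498.62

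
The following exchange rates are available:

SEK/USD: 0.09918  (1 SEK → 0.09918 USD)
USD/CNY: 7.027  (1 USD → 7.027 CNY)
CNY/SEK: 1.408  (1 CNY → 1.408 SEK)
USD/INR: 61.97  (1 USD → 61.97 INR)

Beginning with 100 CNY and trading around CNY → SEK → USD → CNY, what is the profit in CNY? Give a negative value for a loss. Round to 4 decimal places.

100 CNY × 1.408 = 140.8 SEK
140.8 SEK × 0.09918 = 13.964544 USD
13.964544 USD × 7.027 = 98.128850688 CNY
Net change: 98.128850688 − 100 = -1.871149312 CNY

-1.8711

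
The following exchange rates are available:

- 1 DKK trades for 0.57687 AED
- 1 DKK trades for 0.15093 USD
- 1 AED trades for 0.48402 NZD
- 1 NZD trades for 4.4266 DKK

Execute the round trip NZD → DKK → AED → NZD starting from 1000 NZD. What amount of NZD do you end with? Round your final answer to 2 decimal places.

1235.98

1000 NZD × 4.4266 = 4426.6 DKK
4426.6 DKK × 0.57687 = 2553.572742 AED
2553.572742 AED × 0.48402 = 1235.98027858284 NZD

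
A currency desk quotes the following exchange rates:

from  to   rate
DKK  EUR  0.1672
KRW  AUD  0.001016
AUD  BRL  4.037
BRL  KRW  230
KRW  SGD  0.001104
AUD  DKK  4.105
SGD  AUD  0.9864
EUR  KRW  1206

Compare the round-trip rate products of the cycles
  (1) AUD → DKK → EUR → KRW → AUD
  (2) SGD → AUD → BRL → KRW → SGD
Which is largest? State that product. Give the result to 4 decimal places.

1.0111

(1) 4.105 × 0.1672 × 1206 × 0.001016 = 0.84099
(2) 0.9864 × 4.037 × 230 × 0.001104 = 1.01113
Highest is cycle (2) at 1.0111 (>1, arbitrage).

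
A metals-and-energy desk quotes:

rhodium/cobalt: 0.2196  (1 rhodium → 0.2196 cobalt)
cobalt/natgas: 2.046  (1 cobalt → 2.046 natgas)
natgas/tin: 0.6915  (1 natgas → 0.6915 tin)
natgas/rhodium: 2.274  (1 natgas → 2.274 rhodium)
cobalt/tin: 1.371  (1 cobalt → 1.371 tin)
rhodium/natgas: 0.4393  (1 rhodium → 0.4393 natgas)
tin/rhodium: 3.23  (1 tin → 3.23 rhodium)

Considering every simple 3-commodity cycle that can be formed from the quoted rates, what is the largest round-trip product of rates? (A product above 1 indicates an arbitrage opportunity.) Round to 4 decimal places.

natgas→rhodium→cobalt→natgas: 2.274 × 0.2196 × 2.046 = 1.02171
natgas→tin→rhodium→natgas: 0.6915 × 3.23 × 0.4393 = 0.98120
cobalt→tin→rhodium→cobalt: 1.371 × 3.23 × 0.2196 = 0.97246
Maximum is natgas→rhodium→cobalt→natgas at 1.0217; arbitrage exists.

1.0217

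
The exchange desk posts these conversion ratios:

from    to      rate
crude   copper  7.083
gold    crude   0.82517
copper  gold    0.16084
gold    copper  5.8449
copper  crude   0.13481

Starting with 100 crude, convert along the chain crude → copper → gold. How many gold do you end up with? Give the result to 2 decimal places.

100 crude × 7.083 = 708.3 copper
708.3 copper × 0.16084 = 113.922972 gold

113.92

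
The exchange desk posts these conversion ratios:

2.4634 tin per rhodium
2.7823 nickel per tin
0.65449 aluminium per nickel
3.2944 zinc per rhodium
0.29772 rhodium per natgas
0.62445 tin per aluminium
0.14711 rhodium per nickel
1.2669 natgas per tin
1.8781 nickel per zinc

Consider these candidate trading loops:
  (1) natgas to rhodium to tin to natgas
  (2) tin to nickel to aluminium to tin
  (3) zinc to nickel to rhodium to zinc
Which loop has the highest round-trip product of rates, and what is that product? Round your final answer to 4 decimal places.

1.1371

(1) 0.29772 × 2.4634 × 1.2669 = 0.92915
(2) 2.7823 × 0.65449 × 0.62445 = 1.13712
(3) 1.8781 × 0.14711 × 3.2944 = 0.91020
Highest is cycle (2) at 1.1371 (>1, arbitrage).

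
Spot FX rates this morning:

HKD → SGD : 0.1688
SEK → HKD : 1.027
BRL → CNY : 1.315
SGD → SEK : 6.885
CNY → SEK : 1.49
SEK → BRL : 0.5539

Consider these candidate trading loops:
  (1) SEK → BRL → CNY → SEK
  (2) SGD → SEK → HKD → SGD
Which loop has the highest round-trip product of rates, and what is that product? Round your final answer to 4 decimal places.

(1) 0.5539 × 1.315 × 1.49 = 1.08528
(2) 6.885 × 1.027 × 0.1688 = 1.19357
Highest is cycle (2) at 1.1936 (>1, arbitrage).

1.1936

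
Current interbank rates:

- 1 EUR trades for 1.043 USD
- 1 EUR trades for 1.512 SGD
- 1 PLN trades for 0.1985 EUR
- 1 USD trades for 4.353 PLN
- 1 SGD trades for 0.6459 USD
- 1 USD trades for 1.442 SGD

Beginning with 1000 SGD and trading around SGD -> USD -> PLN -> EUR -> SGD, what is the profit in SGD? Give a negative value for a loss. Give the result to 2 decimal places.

-156.15

1000 SGD × 0.6459 = 645.9 USD
645.9 USD × 4.353 = 2811.6027 PLN
2811.6027 PLN × 0.1985 = 558.10313595 EUR
558.10313595 EUR × 1.512 = 843.8519415564 SGD
Net change: 843.8519415564 − 1000 = -156.1480584436 SGD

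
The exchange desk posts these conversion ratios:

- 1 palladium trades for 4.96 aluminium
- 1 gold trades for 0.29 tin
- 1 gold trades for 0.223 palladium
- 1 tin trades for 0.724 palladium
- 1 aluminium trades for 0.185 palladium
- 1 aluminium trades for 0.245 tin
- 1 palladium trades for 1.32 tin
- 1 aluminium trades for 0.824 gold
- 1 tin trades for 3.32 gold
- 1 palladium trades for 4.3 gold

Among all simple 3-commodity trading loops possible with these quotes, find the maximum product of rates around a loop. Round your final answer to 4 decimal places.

0.9773

tin→gold→palladium→tin: 3.32 × 0.223 × 1.32 = 0.97728
gold→palladium→aluminium→gold: 0.223 × 4.96 × 0.824 = 0.91141
tin→palladium→gold→tin: 0.724 × 4.3 × 0.29 = 0.90283
tin→palladium→aluminium→tin: 0.724 × 4.96 × 0.245 = 0.87980
Maximum is tin→gold→palladium→tin at 0.9773; no arbitrage — every cycle loses value.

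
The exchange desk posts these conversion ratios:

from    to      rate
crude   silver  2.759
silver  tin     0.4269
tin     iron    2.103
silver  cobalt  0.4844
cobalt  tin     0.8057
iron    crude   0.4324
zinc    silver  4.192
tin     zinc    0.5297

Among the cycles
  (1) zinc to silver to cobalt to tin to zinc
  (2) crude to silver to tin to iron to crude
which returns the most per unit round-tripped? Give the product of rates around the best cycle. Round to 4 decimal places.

(1) 4.192 × 0.4844 × 0.8057 × 0.5297 = 0.86662
(2) 2.759 × 0.4269 × 2.103 × 0.4324 = 1.07103
Highest is cycle (2) at 1.0710 (>1, arbitrage).

1.0710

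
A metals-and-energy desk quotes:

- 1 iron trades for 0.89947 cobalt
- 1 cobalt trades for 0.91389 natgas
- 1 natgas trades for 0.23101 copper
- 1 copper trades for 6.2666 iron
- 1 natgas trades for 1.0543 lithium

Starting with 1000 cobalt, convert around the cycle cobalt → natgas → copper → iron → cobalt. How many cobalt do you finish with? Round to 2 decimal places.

1000 cobalt × 0.91389 = 913.89 natgas
913.89 natgas × 0.23101 = 211.1177289 copper
211.1177289 copper × 6.2666 = 1322.99035992474 iron
1322.99035992474 iron × 0.89947 = 1189.9901390415058878 cobalt

1189.99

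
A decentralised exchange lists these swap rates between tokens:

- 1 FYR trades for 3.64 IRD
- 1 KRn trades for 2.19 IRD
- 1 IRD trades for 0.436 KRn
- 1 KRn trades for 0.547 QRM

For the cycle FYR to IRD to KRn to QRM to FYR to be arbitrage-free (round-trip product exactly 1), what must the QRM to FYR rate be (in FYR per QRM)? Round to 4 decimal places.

1.1519

Known legs of the cycle: 3.64 × 0.436 × 0.547 = 0.86811088
For no arbitrage the full-cycle product must be 1, so the missing rate is 1 / 0.86811088 ≈ 1.151927.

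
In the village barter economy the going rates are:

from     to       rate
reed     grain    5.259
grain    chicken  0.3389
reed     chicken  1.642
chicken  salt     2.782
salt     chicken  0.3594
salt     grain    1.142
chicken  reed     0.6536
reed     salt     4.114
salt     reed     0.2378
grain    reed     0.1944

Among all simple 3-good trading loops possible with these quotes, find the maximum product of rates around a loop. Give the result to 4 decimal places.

grain→chicken→reed→grain: 0.3389 × 0.6536 × 5.259 = 1.16490
chicken→salt→reed→chicken: 2.782 × 0.2378 × 1.642 = 1.08628
grain→chicken→salt→grain: 0.3389 × 2.782 × 1.142 = 1.07670
chicken→reed→salt→chicken: 0.6536 × 4.114 × 0.3594 = 0.96639
grain→reed→salt→grain: 0.1944 × 4.114 × 1.142 = 0.91333
Maximum is grain→chicken→reed→grain at 1.1649; arbitrage exists.

1.1649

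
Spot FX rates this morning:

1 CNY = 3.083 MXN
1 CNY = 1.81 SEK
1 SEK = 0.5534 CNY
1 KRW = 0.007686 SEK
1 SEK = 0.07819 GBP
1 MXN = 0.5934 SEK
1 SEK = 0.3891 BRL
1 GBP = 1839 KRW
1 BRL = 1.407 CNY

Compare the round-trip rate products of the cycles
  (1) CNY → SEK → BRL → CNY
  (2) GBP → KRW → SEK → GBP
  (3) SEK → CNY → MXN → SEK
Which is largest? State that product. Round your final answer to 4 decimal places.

1.1052

(1) 1.81 × 0.3891 × 1.407 = 0.99091
(2) 1839 × 0.007686 × 0.07819 = 1.10518
(3) 0.5534 × 3.083 × 0.5934 = 1.01242
Highest is cycle (2) at 1.1052 (>1, arbitrage).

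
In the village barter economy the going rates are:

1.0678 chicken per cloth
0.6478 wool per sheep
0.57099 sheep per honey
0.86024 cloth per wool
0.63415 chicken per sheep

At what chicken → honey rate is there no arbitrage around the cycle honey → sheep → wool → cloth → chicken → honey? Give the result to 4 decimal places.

Known legs of the cycle: 0.57099 × 0.6478 × 0.86024 × 1.0678 = 0.339765278654959584
For no arbitrage the full-cycle product must be 1, so the missing rate is 1 / 0.339765278654959584 ≈ 2.943208.

2.9432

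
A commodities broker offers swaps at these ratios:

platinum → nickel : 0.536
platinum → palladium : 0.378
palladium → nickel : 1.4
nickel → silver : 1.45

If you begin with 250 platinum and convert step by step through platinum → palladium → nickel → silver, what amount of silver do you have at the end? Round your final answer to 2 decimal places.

191.84

250 platinum × 0.378 = 94.5 palladium
94.5 palladium × 1.4 = 132.3 nickel
132.3 nickel × 1.45 = 191.835 silver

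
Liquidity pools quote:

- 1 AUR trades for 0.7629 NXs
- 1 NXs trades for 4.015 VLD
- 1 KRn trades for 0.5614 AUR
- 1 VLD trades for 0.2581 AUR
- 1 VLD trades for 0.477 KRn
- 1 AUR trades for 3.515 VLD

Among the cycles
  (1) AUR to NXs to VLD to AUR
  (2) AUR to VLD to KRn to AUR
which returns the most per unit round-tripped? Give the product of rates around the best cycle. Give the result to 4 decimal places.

(1) 0.7629 × 4.015 × 0.2581 = 0.79057
(2) 3.515 × 0.477 × 0.5614 = 0.94127
Highest is cycle (2) at 0.9413 (≤1, no arbitrage).

0.9413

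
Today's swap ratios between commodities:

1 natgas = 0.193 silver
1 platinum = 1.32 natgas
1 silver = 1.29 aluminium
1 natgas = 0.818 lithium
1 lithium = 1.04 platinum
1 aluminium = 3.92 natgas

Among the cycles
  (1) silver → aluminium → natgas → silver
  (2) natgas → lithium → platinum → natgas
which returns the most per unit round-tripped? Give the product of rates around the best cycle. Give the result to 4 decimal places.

1.1230

(1) 1.29 × 3.92 × 0.193 = 0.97596
(2) 0.818 × 1.04 × 1.32 = 1.12295
Highest is cycle (2) at 1.1230 (>1, arbitrage).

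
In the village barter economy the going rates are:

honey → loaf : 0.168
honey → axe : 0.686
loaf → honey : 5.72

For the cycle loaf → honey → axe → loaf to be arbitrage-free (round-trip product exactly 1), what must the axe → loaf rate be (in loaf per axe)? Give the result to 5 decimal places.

0.25485

Known legs of the cycle: 5.72 × 0.686 = 3.92392
For no arbitrage the full-cycle product must be 1, so the missing rate is 1 / 3.92392 ≈ 0.2548472.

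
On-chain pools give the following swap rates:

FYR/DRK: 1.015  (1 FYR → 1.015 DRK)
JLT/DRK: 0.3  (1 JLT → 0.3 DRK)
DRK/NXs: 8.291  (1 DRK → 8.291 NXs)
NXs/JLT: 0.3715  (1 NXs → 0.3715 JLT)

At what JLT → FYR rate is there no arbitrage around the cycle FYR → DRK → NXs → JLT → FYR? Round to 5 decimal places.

Known legs of the cycle: 1.015 × 8.291 × 0.3715 = 3.1263080975
For no arbitrage the full-cycle product must be 1, so the missing rate is 1 / 3.1263080975 ≈ 0.3198661.

0.31987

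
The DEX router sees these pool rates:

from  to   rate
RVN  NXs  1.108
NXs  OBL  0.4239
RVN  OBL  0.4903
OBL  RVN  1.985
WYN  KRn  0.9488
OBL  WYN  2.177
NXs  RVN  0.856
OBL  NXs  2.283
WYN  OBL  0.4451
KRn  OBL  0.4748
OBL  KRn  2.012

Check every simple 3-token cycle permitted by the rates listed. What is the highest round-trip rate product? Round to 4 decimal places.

0.9807

OBL→WYN→KRn→OBL: 2.177 × 0.9488 × 0.4748 = 0.98072
OBL→NXs→RVN→OBL: 2.283 × 0.856 × 0.4903 = 0.95817
OBL→RVN→NXs→OBL: 1.985 × 1.108 × 0.4239 = 0.93232
Maximum is OBL→WYN→KRn→OBL at 0.9807; no arbitrage — every cycle loses value.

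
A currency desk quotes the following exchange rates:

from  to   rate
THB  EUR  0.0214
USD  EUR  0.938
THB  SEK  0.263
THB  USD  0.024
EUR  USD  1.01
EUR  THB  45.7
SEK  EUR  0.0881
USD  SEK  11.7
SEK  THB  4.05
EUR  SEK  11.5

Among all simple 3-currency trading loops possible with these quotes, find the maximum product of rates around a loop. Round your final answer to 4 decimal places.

1.1372

SEK→THB→USD→SEK: 4.05 × 0.024 × 11.7 = 1.13724
SEK→EUR→THB→SEK: 0.0881 × 45.7 × 0.263 = 1.05888
SEK→EUR→USD→SEK: 0.0881 × 1.01 × 11.7 = 1.04108
USD→EUR→THB→USD: 0.938 × 45.7 × 0.024 = 1.02880
SEK→THB→EUR→SEK: 4.05 × 0.0214 × 11.5 = 0.99671
Maximum is SEK→THB→USD→SEK at 1.1372; arbitrage exists.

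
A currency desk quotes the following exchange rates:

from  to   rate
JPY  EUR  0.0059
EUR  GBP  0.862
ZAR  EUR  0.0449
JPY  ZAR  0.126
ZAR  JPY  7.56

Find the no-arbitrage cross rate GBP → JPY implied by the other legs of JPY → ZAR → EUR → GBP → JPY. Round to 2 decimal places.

205.06

Known legs of the cycle: 0.126 × 0.0449 × 0.862 = 0.0048766788
For no arbitrage the full-cycle product must be 1, so the missing rate is 1 / 0.0048766788 ≈ 205.0576.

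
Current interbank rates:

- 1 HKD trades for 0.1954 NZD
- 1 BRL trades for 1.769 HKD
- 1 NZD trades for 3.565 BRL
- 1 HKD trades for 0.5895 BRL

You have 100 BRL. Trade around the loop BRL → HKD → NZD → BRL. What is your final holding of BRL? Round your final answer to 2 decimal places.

123.23

100 BRL × 1.769 = 176.9 HKD
176.9 HKD × 0.1954 = 34.56626 NZD
34.56626 NZD × 3.565 = 123.2287169 BRL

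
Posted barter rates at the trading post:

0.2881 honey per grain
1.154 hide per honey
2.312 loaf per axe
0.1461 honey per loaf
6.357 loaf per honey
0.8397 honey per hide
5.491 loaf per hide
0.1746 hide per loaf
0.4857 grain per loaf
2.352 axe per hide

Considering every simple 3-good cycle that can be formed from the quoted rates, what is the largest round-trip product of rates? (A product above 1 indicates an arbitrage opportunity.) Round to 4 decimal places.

0.9494

axe→loaf→hide→axe: 2.312 × 0.1746 × 2.352 = 0.94944
loaf→hide→honey→loaf: 0.1746 × 0.8397 × 6.357 = 0.93201
loaf→honey→hide→loaf: 0.1461 × 1.154 × 5.491 = 0.92578
loaf→grain→honey→loaf: 0.4857 × 0.2881 × 6.357 = 0.88954
Maximum is axe→loaf→hide→axe at 0.9494; no arbitrage — every cycle loses value.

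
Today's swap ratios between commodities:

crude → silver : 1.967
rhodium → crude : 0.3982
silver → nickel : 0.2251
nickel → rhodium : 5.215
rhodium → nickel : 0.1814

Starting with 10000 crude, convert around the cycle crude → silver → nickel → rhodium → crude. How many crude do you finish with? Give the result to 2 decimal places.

9194.65

10000 crude × 1.967 = 19670 silver
19670 silver × 0.2251 = 4427.717 nickel
4427.717 nickel × 5.215 = 23090.544155 rhodium
23090.544155 rhodium × 0.3982 = 9194.654682521 crude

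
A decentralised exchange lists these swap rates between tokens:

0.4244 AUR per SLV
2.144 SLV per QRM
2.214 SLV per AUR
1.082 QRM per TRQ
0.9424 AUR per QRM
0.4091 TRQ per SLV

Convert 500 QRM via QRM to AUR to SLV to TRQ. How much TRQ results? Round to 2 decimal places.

426.79

500 QRM × 0.9424 = 471.2 AUR
471.2 AUR × 2.214 = 1043.2368 SLV
1043.2368 SLV × 0.4091 = 426.78817488 TRQ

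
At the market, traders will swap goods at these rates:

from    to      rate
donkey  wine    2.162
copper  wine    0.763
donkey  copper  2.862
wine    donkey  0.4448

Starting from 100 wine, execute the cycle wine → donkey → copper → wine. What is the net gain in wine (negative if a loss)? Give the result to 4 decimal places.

100 wine × 0.4448 = 44.48 donkey
44.48 donkey × 2.862 = 127.30176 copper
127.30176 copper × 0.763 = 97.13124288 wine
Net change: 97.13124288 − 100 = -2.86875712 wine

-2.8688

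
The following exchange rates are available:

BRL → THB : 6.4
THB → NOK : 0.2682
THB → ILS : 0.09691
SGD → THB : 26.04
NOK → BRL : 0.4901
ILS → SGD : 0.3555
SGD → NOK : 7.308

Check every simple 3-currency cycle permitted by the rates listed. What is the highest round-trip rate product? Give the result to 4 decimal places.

THB→ILS→SGD→THB: 0.09691 × 0.3555 × 26.04 = 0.89712
THB→NOK→BRL→THB: 0.2682 × 0.4901 × 6.4 = 0.84125
Maximum is THB→ILS→SGD→THB at 0.8971; no arbitrage — every cycle loses value.

0.8971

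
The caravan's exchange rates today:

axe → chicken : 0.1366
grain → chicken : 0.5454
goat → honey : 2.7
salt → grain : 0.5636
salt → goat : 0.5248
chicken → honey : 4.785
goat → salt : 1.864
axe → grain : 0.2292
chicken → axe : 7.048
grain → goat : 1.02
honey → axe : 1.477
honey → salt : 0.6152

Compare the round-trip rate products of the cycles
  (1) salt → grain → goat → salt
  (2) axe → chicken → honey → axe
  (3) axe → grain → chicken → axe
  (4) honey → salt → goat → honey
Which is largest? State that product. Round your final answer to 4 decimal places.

(1) 0.5636 × 1.02 × 1.864 = 1.07156
(2) 0.1366 × 4.785 × 1.477 = 0.96541
(3) 0.2292 × 0.5454 × 7.048 = 0.88104
(4) 0.6152 × 0.5248 × 2.7 = 0.87171
Highest is cycle (1) at 1.0716 (>1, arbitrage).

1.0716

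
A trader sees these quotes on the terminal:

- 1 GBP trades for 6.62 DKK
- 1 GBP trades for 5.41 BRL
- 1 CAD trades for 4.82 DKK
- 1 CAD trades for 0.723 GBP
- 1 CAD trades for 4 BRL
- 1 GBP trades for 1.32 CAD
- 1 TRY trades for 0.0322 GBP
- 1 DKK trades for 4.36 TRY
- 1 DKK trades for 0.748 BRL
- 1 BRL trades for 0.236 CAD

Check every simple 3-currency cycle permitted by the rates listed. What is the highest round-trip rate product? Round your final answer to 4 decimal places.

DKK→TRY→GBP→DKK: 4.36 × 0.0322 × 6.62 = 0.92940
GBP→BRL→CAD→GBP: 5.41 × 0.236 × 0.723 = 0.92310
DKK→BRL→CAD→DKK: 0.748 × 0.236 × 4.82 = 0.85086
Maximum is DKK→TRY→GBP→DKK at 0.9294; no arbitrage — every cycle loses value.

0.9294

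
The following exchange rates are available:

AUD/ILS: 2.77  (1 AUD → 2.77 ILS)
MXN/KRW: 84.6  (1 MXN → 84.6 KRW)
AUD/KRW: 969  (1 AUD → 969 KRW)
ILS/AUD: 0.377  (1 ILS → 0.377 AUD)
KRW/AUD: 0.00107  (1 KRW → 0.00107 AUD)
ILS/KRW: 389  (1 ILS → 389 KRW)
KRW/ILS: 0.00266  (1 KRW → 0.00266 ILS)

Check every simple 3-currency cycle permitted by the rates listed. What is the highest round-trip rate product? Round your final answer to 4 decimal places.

KRW→AUD→ILS→KRW: 0.00107 × 2.77 × 389 = 1.15296
KRW→ILS→AUD→KRW: 0.00266 × 0.377 × 969 = 0.97173
Maximum is KRW→AUD→ILS→KRW at 1.1530; arbitrage exists.

1.1530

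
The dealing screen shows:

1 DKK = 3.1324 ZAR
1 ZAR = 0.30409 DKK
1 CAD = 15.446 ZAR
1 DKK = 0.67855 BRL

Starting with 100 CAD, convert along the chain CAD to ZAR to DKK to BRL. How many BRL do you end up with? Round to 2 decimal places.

100 CAD × 15.446 = 1544.6 ZAR
1544.6 ZAR × 0.30409 = 469.697414 DKK
469.697414 DKK × 0.67855 = 318.7131802697 BRL

318.71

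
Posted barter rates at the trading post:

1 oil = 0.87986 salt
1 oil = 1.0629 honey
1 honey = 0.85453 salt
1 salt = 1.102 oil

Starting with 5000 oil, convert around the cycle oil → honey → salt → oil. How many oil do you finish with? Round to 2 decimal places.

5000 oil × 1.0629 = 5314.5 honey
5314.5 honey × 0.85453 = 4541.399685 salt
4541.399685 salt × 1.102 = 5004.62245287 oil

5004.62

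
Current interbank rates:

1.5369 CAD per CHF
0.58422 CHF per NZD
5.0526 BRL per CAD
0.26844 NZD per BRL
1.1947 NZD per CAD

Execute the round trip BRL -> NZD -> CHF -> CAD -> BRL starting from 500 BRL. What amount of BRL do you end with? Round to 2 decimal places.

500 BRL × 0.26844 = 134.22 NZD
134.22 NZD × 0.58422 = 78.4140084 CHF
78.4140084 CHF × 1.5369 = 120.51448950996 CAD
120.51448950996 CAD × 5.0526 = 608.911509698023896 BRL

608.91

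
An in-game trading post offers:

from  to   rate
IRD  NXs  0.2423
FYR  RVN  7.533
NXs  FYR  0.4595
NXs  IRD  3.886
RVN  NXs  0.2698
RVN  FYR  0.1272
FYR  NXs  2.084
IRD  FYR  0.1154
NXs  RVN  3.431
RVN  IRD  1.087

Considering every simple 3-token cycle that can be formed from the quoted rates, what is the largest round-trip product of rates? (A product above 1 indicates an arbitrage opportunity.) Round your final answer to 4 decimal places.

0.9449

FYR→RVN→IRD→FYR: 7.533 × 1.087 × 0.1154 = 0.94494
FYR→NXs→IRD→FYR: 2.084 × 3.886 × 0.1154 = 0.93456
FYR→RVN→NXs→FYR: 7.533 × 0.2698 × 0.4595 = 0.93389
FYR→NXs→RVN→FYR: 2.084 × 3.431 × 0.1272 = 0.90951
IRD→NXs→RVN→IRD: 0.2423 × 3.431 × 1.087 = 0.90366
Maximum is FYR→RVN→IRD→FYR at 0.9449; no arbitrage — every cycle loses value.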